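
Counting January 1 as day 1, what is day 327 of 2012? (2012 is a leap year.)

January has 31 days (327 − 31 = 296 remain).
February has 29 days (296 − 29 = 267 remain).
March has 31 days (267 − 31 = 236 remain).
April has 30 days (236 − 30 = 206 remain).
May has 31 days (206 − 31 = 175 remain).
June has 30 days (175 − 30 = 145 remain).
July has 31 days (145 − 31 = 114 remain).
August has 31 days (114 − 31 = 83 remain).
September has 30 days (83 − 30 = 53 remain).
October has 31 days (53 − 31 = 22 remain).
22 into November → November 22.

22 November 2012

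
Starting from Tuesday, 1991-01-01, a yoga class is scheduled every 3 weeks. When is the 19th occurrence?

The 19th occurrence is 18 intervals after the first: 18 × 21 = 378 days after 1991-01-01.
January has 31 days — 30 days to the end of January leaves 348.
February has 28 days (320 left).
March has 31 days (289 left).
April has 30 days (259 left).
May has 31 days (228 left).
June has 30 days (198 left).
July has 31 days (167 left).
August has 31 days (136 left).
September has 30 days (106 left).
October has 31 days (75 left).
November has 30 days (45 left).
December has 31 days (14 left).
14 days into January → 1992-01-14.

1992-01-14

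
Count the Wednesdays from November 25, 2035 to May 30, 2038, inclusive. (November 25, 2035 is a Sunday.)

November 25, 2035 is a Sunday; the first Wednesday on or after it is November 28, 2035 (3 days later).
From November 28, 2035 to May 30, 2038: 33 + 366 + 365 + 150 = 914 days (rest of 2035, 2036, 2037, to May 30, 2038 in 2038).
914 ÷ 7 = 130 full weeks with remainder 4, so 130 more Wednesdays after the first → 131.

131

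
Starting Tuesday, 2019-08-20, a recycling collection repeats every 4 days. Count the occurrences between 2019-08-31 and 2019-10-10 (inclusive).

10

Occurrences land 4·i days after 2019-08-20 for i = 0, 1, 2, …
2019-08-31 is 11 days after the start; 11 ÷ 4 = 2 remainder 3; since the remainder is 3, round up to i = 3. First occurrence in the window: #4 on 2019-09-01 (3×4 = 12 days in).
2019-10-10 is 51 days after the start; 51 ÷ 4 = 12 remainder 3. Last occurrence in the window: #13 on 2019-10-07.
Occurrences #4 through #13: 10 in total.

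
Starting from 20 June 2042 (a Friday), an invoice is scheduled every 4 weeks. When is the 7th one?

The 7th occurrence is 6 intervals after the first: 6 × 28 = 168 days after 20 June 2042.
June has 30 days — 10 days to the end of June leaves 158.
July has 31 days (127 left).
August has 31 days (96 left).
September has 30 days (66 left).
October has 31 days (35 left).
November has 30 days (5 left).
5 days into December → 5 December 2042.

5 December 2042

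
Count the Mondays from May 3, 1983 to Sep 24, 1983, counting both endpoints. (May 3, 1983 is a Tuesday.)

May 3, 1983 is a Tuesday; the first Monday on or after it is May 9, 1983 (6 days later).
From May 9, 1983 to Sep 24, 1983: 22 + 30 + 31 + 31 + 24 = 138 days (rest of May, Jun, Jul, Aug, Sep).
138 ÷ 7 = 19 full weeks with remainder 5, so 19 more Mondays after the first → 20.

20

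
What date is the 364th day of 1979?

January has 31 days (364 − 31 = 333 remain).
February has 28 days (333 − 28 = 305 remain).
March has 31 days (305 − 31 = 274 remain).
April has 30 days (274 − 30 = 244 remain).
May has 31 days (244 − 31 = 213 remain).
June has 30 days (213 − 30 = 183 remain).
July has 31 days (183 − 31 = 152 remain).
August has 31 days (152 − 31 = 121 remain).
September has 30 days (121 − 30 = 91 remain).
October has 31 days (91 − 31 = 60 remain).
November has 30 days (60 − 30 = 30 remain).
30 into December → December 30.

30 December 1979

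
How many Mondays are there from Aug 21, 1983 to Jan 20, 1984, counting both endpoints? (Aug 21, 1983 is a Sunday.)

22

Aug 21, 1983 is a Sunday; the first Monday on or after it is Aug 22, 1983 (1 day later).
From Aug 22, 1983 to Jan 20, 1984: 9 + 30 + 31 + 30 + 31 + 20 = 151 days (rest of Aug, Sep, Oct, Nov, Dec, Jan).
151 ÷ 7 = 21 full weeks with remainder 4, so 21 more Mondays after the first → 22.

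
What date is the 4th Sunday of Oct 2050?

Oct 23, 2050

The first Sunday of Oct 2050 is Oct 2.
The 4th Sunday is 3 weeks later: 2 + 21 = 23.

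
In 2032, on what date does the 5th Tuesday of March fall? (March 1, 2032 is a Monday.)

March 2032 begins on a Monday, so the first Tuesday is March 2 (1 day later).
The 5th Tuesday is 4 weeks later: 2 + 28 = 30.

30 March 2032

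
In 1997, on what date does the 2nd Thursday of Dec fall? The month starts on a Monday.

Dec 1997 begins on a Monday, so the first Thursday is Dec 4 (3 days later).
The 2nd Thursday is 1 weeks later: 4 + 7 = 11.

Dec 11, 1997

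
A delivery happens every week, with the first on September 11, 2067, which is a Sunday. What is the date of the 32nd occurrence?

April 15, 2068

The 32nd occurrence is 31 intervals after the first: 31 × 7 = 217 days after September 11, 2067.
September has 30 days — 19 days to the end of September leaves 198.
October has 31 days (167 left).
November has 30 days (137 left).
December has 31 days (106 left).
January has 31 days (75 left).
February has 29 days (46 left).
March has 31 days (15 left).
15 days into April → April 15, 2068.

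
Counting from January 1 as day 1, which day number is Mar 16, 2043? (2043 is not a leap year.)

75

Days in months before Mar: 31 + 28 = 59.
Plus 16 days into Mar → day 75.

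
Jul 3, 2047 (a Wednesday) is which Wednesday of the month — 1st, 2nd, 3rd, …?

Day 3 falls in week ⌈3/7⌉ of the month.
Days 1–7 hold the 1st Wednesday, 8–14 the 2nd, 15–21 the 3rd, 22–28 the 4th, 29–31 the 5th.
3 is in the range for the 1st.

1st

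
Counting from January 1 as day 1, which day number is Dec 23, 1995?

357

Days in months before Dec: 31 + 28 + 31 + 30 + 31 + 30 + 31 + 31 + 30 + 31 + 30 = 334.
Plus 23 days into Dec → day 357.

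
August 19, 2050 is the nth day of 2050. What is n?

Days in months before August: 31 + 28 + 31 + 30 + 31 + 30 + 31 = 212.
Plus 19 days into August → day 231.

231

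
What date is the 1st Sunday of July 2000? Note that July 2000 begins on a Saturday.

July 2000 begins on a Saturday, so the first Sunday is July 2 (1 day later).

2 July 2000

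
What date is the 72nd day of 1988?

Jan has 31 days (72 − 31 = 41 remain).
Feb has 29 days (41 − 29 = 12 remain).
12 into Mar → Mar 12.

Mar 12, 1988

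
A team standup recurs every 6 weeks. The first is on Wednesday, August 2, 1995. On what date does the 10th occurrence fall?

The 10th occurrence is 9 intervals after the first: 9 × 42 = 378 days after August 2, 1995.
August has 31 days — 29 days to the end of August leaves 349.
September has 30 days (319 left).
October has 31 days (288 left).
November has 30 days (258 left).
December has 31 days (227 left).
January has 31 days (196 left).
February has 29 days (167 left).
March has 31 days (136 left).
April has 30 days (106 left).
May has 31 days (75 left).
June has 30 days (45 left).
July has 31 days (14 left).
14 days into August → August 14, 1996.

August 14, 1996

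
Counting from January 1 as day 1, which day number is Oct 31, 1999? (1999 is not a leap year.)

304

Days in months before Oct: 31 + 28 + 31 + 30 + 31 + 30 + 31 + 31 + 30 = 273.
Plus 31 days into Oct → day 304.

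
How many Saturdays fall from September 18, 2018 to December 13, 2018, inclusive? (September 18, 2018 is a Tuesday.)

12

September 18, 2018 is a Tuesday; the first Saturday on or after it is September 22, 2018 (4 days later).
From September 22, 2018 to December 13, 2018: 8 + 31 + 30 + 13 = 82 days (rest of September, October, November, December).
82 ÷ 7 = 11 full weeks with remainder 5, so 11 more Saturdays after the first → 12.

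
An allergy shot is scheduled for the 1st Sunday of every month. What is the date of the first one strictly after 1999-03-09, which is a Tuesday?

1999-04-04

March 1999 starts on a Monday, so its 1st Sunday is 1999-03-07 (6 days in).
That is not after 1999-03-09, so look at April 1999.
April 1999 starts on a Thursday, so its 1st Sunday is 1999-04-04 (3 days in).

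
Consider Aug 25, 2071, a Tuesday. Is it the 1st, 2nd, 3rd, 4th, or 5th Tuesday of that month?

4th

Day 25 falls in week ⌈25/7⌉ of the month.
Days 1–7 hold the 1st Tuesday, 8–14 the 2nd, 15–21 the 3rd, 22–28 the 4th, 29–31 the 5th.
25 is in the range for the 4th.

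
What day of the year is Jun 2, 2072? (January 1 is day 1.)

Days in months before Jun: 31 + 29 + 31 + 30 + 31 = 152.
Plus 2 days into Jun → day 154.

154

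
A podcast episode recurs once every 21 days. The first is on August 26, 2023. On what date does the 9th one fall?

The 9th occurrence is 8 intervals after the first: 8 × 21 = 168 days after August 26, 2023.
August has 31 days — 5 days to the end of August leaves 163.
September has 30 days (133 left).
October has 31 days (102 left).
November has 30 days (72 left).
December has 31 days (41 left).
January has 31 days (10 left).
10 days into February → February 10, 2024.

February 10, 2024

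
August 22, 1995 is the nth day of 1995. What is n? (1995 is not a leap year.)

Days in months before August: 31 + 28 + 31 + 30 + 31 + 30 + 31 = 212.
Plus 22 days into August → day 234.

234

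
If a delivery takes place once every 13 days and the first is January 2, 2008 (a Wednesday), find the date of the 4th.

The 4th occurrence is 3 intervals after the first: 3 × 13 = 39 days after January 2, 2008.
January has 31 days — 29 days to the end of January leaves 10.
10 days into February → February 10, 2008.

February 10, 2008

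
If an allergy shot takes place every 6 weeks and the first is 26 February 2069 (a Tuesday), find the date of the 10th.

The 10th occurrence is 9 intervals after the first: 9 × 42 = 378 days after 26 February 2069.
February has 28 days — 2 days to the end of February leaves 376.
March has 31 days (345 left).
April has 30 days (315 left).
May has 31 days (284 left).
June has 30 days (254 left).
July has 31 days (223 left).
August has 31 days (192 left).
September has 30 days (162 left).
October has 31 days (131 left).
November has 30 days (101 left).
December has 31 days (70 left).
January has 31 days (39 left).
February has 28 days (11 left).
11 days into March → 11 March 2070.

11 March 2070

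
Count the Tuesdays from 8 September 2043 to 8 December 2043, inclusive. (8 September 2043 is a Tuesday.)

8 September 2043 is a Tuesday; the first Tuesday on or after it is 8 September 2043.
From 8 September 2043 to 8 December 2043: 22 + 31 + 30 + 8 = 91 days (rest of September, October, November, December).
91 ÷ 7 = 13 full weeks with remainder 0, so 13 more Tuesdays after the first → 14.

14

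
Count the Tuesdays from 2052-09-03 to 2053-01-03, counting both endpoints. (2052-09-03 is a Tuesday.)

18

2052-09-03 is a Tuesday; the first Tuesday on or after it is 2052-09-03.
From 2052-09-03 to 2053-01-03: 27 + 31 + 30 + 31 + 3 = 122 days (rest of September, October, November, December, January).
122 ÷ 7 = 17 full weeks with remainder 3, so 17 more Tuesdays after the first → 18.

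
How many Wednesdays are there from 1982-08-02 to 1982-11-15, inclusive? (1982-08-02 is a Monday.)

1982-08-02 is a Monday; the first Wednesday on or after it is 1982-08-04 (2 days later).
From 1982-08-04 to 1982-11-15: 27 + 30 + 31 + 15 = 103 days (rest of August, September, October, November).
103 ÷ 7 = 14 full weeks with remainder 5, so 14 more Wednesdays after the first → 15.

15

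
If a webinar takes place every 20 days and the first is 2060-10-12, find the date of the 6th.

The 6th occurrence is 5 intervals after the first: 5 × 20 = 100 days after 2060-10-12.
October has 31 days — 19 days to the end of October leaves 81.
November has 30 days (51 left).
December has 31 days (20 left).
20 days into January → 2061-01-20.

2061-01-20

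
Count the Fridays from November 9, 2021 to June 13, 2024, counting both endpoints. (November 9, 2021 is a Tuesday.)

135

November 9, 2021 is a Tuesday; the first Friday on or after it is November 12, 2021 (3 days later).
From November 12, 2021 to June 13, 2024: 49 + 365 + 365 + 165 = 944 days (rest of 2021, 2022, 2023, to June 13, 2024 in 2024).
944 ÷ 7 = 134 full weeks with remainder 6, so 134 more Fridays after the first → 135.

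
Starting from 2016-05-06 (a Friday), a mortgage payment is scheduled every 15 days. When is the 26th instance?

2017-05-16

The 26th occurrence is 25 intervals after the first: 25 × 15 = 375 days after 2016-05-06.
May has 31 days — 25 days to the end of May leaves 350.
June has 30 days (320 left).
July has 31 days (289 left).
August has 31 days (258 left).
September has 30 days (228 left).
October has 31 days (197 left).
November has 30 days (167 left).
December has 31 days (136 left).
January has 31 days (105 left).
February has 28 days (77 left).
March has 31 days (46 left).
April has 30 days (16 left).
16 days into May → 2017-05-16.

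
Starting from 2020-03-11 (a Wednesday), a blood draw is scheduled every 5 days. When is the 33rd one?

The 33rd occurrence is 32 intervals after the first: 32 × 5 = 160 days after 2020-03-11.
March has 31 days — 20 days to the end of March leaves 140.
April has 30 days (110 left).
May has 31 days (79 left).
June has 30 days (49 left).
July has 31 days (18 left).
18 days into August → 2020-08-18.

2020-08-18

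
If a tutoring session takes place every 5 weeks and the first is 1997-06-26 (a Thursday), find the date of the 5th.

1997-11-13

The 5th occurrence is 4 intervals after the first: 4 × 35 = 140 days after 1997-06-26.
June has 30 days — 4 days to the end of June leaves 136.
July has 31 days (105 left).
August has 31 days (74 left).
September has 30 days (44 left).
October has 31 days (13 left).
13 days into November → 1997-11-13.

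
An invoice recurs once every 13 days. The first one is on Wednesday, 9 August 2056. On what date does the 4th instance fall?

The 4th occurrence is 3 intervals after the first: 3 × 13 = 39 days after 9 August 2056.
August has 31 days — 22 days to the end of August leaves 17.
17 days into September → 17 September 2056.

17 September 2056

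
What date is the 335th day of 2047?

1 December 2047

January has 31 days (335 − 31 = 304 remain).
February has 28 days (304 − 28 = 276 remain).
March has 31 days (276 − 31 = 245 remain).
April has 30 days (245 − 30 = 215 remain).
May has 31 days (215 − 31 = 184 remain).
June has 30 days (184 − 30 = 154 remain).
July has 31 days (154 − 31 = 123 remain).
August has 31 days (123 − 31 = 92 remain).
September has 30 days (92 − 30 = 62 remain).
October has 31 days (62 − 31 = 31 remain).
November has 30 days (31 − 30 = 1 remain).
1 into December → December 1.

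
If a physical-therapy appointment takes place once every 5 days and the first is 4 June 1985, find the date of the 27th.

The 27th occurrence is 26 intervals after the first: 26 × 5 = 130 days after 4 June 1985.
June has 30 days — 26 days to the end of June leaves 104.
July has 31 days (73 left).
August has 31 days (42 left).
September has 30 days (12 left).
12 days into October → 12 October 1985.

12 October 1985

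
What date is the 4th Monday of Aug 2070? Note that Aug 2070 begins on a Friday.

Aug 25, 2070

Aug 2070 begins on a Friday, so the first Monday is Aug 4 (3 days later).
The 4th Monday is 3 weeks later: 4 + 21 = 25.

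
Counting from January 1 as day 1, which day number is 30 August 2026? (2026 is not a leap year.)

Days in months before August: 31 + 28 + 31 + 30 + 31 + 30 + 31 = 212.
Plus 30 days into August → day 242.

242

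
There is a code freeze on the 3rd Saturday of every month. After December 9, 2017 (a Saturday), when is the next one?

December 16, 2017

December 2017 starts on a Friday; its first Saturday is the 2nd, so the 3rd Saturday is the 16th — December 16, 2017.
December 16, 2017 is after December 9, 2017, so that is the next one.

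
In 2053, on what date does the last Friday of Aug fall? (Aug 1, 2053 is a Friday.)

Aug 2053 begins on a Friday, so the first Friday is Aug 1.
Aug 2053 has 31 days. Adding weeks: 1, 8, 15, 22, 29 — the last one ≤ 31 is the 29th.

Aug 29, 2053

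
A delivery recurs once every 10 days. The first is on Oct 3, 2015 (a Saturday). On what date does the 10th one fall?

The 10th occurrence is 9 intervals after the first: 9 × 10 = 90 days after Oct 3, 2015.
Oct has 31 days — 28 days to the end of Oct leaves 62.
Nov has 30 days (32 left).
Dec has 31 days (1 left).
1 day into Jan → Jan 1, 2016.

Jan 1, 2016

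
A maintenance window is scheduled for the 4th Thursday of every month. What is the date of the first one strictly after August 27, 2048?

September 24, 2048

August 2048 starts on a Saturday; its first Thursday is the 6th, so the 4th Thursday is the 27th — August 27, 2048.
That is not after August 27, 2048, so look at September 2048.
September 2048 starts on a Tuesday; its first Thursday is the 3rd, so the 4th Thursday is the 24th — September 24, 2048.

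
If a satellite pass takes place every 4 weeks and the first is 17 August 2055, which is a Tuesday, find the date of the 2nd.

14 September 2055

The 2nd occurrence is 1 interval after the first: 1 × 28 = 28 days after 17 August 2055.
August has 31 days — 14 days to the end of August leaves 14.
14 days into September → 14 September 2055.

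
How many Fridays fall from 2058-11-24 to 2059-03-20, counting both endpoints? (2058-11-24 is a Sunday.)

16

2058-11-24 is a Sunday; the first Friday on or after it is 2058-11-29 (5 days later).
From 2058-11-29 to 2059-03-20: 1 + 31 + 31 + 28 + 20 = 111 days (rest of November, December, January, February, March).
111 ÷ 7 = 15 full weeks with remainder 6, so 15 more Fridays after the first → 16.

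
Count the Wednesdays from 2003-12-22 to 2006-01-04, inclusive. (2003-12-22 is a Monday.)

2003-12-22 is a Monday; the first Wednesday on or after it is 2003-12-24 (2 days later).
From 2003-12-24 to 2006-01-04: 7 + 366 + 365 + 4 = 742 days (rest of 2003, 2004, 2005, to 2006-01-04 in 2006).
742 ÷ 7 = 106 full weeks with remainder 0, so 106 more Wednesdays after the first → 107.

107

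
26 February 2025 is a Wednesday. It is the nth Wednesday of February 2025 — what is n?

4th

Day 26 falls in week ⌈26/7⌉ of the month.
Days 1–7 hold the 1st Wednesday, 8–14 the 2nd, 15–21 the 3rd, 22–28 the 4th, 29–31 the 5th.
26 is in the range for the 4th.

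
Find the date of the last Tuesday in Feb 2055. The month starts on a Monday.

Feb 23, 2055

Feb 2055 begins on a Monday, so the first Tuesday is Feb 2 (1 day later).
Feb 2055 has 28 days. Adding weeks: 2, 9, 16, 23 — the last one ≤ 28 is the 23rd.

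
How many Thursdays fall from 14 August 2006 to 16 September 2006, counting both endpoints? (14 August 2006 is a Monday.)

14 August 2006 is a Monday; the first Thursday on or after it is 17 August 2006 (3 days later).
From 17 August 2006 to 16 September 2006: 14 + 16 = 30 days (rest of August, September).
30 ÷ 7 = 4 full weeks with remainder 2, so 4 more Thursdays after the first → 5.

5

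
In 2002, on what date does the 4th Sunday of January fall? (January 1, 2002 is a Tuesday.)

27 January 2002

January 2002 begins on a Tuesday, so the first Sunday is January 6 (5 days later).
The 4th Sunday is 3 weeks later: 6 + 21 = 27.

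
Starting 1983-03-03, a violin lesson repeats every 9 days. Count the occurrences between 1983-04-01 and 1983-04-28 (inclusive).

Occurrences land 9·i days after 1983-03-03 for i = 0, 1, 2, …
1983-04-01 is 29 days after the start; 29 ÷ 9 = 3 remainder 2; since the remainder is 2, round up to i = 4. First occurrence in the window: #5 on 1983-04-08 (4×9 = 36 days in).
1983-04-28 is 56 days after the start; 56 ÷ 9 = 6 remainder 2. Last occurrence in the window: #7 on 1983-04-26.
Occurrences #5 through #7: 3 in total.

3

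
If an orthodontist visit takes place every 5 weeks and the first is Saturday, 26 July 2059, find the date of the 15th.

The 15th occurrence is 14 intervals after the first: 14 × 35 = 490 days after 26 July 2059.
July has 31 days — 5 days to the end of July leaves 485.
From end of July to end of 2059 is 153 days (332 left).
January has 31 days (301 left).
February has 29 days (272 left).
March has 31 days (241 left).
April has 30 days (211 left).
May has 31 days (180 left).
June has 30 days (150 left).
July has 31 days (119 left).
August has 31 days (88 left).
September has 30 days (58 left).
October has 31 days (27 left).
27 days into November → 27 November 2060.

27 November 2060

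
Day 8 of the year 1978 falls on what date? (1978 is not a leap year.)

Jan 8, 1978

8 into Jan → Jan 8.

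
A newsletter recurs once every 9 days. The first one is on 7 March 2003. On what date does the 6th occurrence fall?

21 April 2003

The 6th occurrence is 5 intervals after the first: 5 × 9 = 45 days after 7 March 2003.
March has 31 days — 24 days to the end of March leaves 21.
21 days into April → 21 April 2003.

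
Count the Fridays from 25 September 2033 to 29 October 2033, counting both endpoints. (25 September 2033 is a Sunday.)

5

25 September 2033 is a Sunday; the first Friday on or after it is 30 September 2033 (5 days later).
From 30 September 2033 to 29 October 2033: 0 + 29 = 29 days (rest of September, October).
29 ÷ 7 = 4 full weeks with remainder 1, so 4 more Fridays after the first → 5.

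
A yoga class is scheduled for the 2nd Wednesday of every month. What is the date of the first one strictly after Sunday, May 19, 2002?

June 12, 2002

May 2002 starts on a Wednesday; its first Wednesday is the 1st, so the 2nd Wednesday is the 8th — May 8, 2002.
That is not after May 19, 2002, so look at June 2002.
June 2002 starts on a Saturday; its first Wednesday is the 5th, so the 2nd Wednesday is the 12th — June 12, 2002.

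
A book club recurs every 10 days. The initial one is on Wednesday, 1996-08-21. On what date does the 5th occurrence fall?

1996-09-30

The 5th occurrence is 4 intervals after the first: 4 × 10 = 40 days after 1996-08-21.
August has 31 days — 10 days to the end of August leaves 30.
30 days into September → 1996-09-30.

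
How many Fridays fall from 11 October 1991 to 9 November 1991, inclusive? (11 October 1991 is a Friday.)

5

11 October 1991 is a Friday; the first Friday on or after it is 11 October 1991.
From 11 October 1991 to 9 November 1991: 20 + 9 = 29 days (rest of October, November).
29 ÷ 7 = 4 full weeks with remainder 1, so 4 more Fridays after the first → 5.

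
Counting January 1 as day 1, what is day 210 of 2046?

January has 31 days (210 − 31 = 179 remain).
February has 28 days (179 − 28 = 151 remain).
March has 31 days (151 − 31 = 120 remain).
April has 30 days (120 − 30 = 90 remain).
May has 31 days (90 − 31 = 59 remain).
June has 30 days (59 − 30 = 29 remain).
29 into July → July 29.

2046-07-29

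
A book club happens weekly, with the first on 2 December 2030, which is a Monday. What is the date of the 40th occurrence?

1 September 2031

The 40th occurrence is 39 intervals after the first: 39 × 7 = 273 days after 2 December 2030.
December has 31 days — 29 days to the end of December leaves 244.
January has 31 days (213 left).
February has 28 days (185 left).
March has 31 days (154 left).
April has 30 days (124 left).
May has 31 days (93 left).
June has 30 days (63 left).
July has 31 days (32 left).
August has 31 days (1 left).
1 day into September → 1 September 2031.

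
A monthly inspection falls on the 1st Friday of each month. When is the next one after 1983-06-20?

1983-07-01

June 1983 starts on a Wednesday, so its 1st Friday is 1983-06-03 (2 days in).
That is not after 1983-06-20, so look at July 1983.
July 1983 starts on a Friday, so its 1st Friday is 1983-07-01.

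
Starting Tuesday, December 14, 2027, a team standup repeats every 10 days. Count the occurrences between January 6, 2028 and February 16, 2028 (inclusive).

Occurrences land 10·i days after December 14, 2027 for i = 0, 1, 2, …
January 6, 2028 is 23 days after the start; 23 ÷ 10 = 2 remainder 3; since the remainder is 3, round up to i = 3. First occurrence in the window: #4 on January 13, 2028 (3×10 = 30 days in).
February 16, 2028 is 64 days after the start; 64 ÷ 10 = 6 remainder 4. Last occurrence in the window: #7 on February 12, 2028.
Occurrences #4 through #7: 4 in total.

4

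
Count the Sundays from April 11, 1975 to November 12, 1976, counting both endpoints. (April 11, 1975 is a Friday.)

April 11, 1975 is a Friday; the first Sunday on or after it is April 13, 1975 (2 days later).
From April 13, 1975 to November 12, 1976: 262 + 317 = 579 days (rest of 1975, to November 12, 1976 in 1976).
579 ÷ 7 = 82 full weeks with remainder 5, so 82 more Sundays after the first → 83.

83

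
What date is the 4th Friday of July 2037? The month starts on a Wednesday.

July 24, 2037

July 2037 begins on a Wednesday, so the first Friday is July 3 (2 days later).
The 4th Friday is 3 weeks later: 3 + 21 = 24.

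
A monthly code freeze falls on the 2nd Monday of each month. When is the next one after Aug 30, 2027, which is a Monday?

Aug 2027 starts on a Sunday; its first Monday is the 2nd, so the 2nd Monday is the 9th — Aug 9, 2027.
That is not after Aug 30, 2027, so look at Sep 2027.
Sep 2027 starts on a Wednesday; its first Monday is the 6th, so the 2nd Monday is the 13th — Sep 13, 2027.

Sep 13, 2027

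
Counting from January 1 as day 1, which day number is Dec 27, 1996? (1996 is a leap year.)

Days in months before Dec: 31 + 29 + 31 + 30 + 31 + 30 + 31 + 31 + 30 + 31 + 30 = 335.
Plus 27 days into Dec → day 362.

362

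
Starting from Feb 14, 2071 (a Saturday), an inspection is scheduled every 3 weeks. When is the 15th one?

Dec 5, 2071

The 15th occurrence is 14 intervals after the first: 14 × 21 = 294 days after Feb 14, 2071.
Feb has 28 days — 14 days to the end of Feb leaves 280.
Mar has 31 days (249 left).
Apr has 30 days (219 left).
May has 31 days (188 left).
Jun has 30 days (158 left).
Jul has 31 days (127 left).
Aug has 31 days (96 left).
Sep has 30 days (66 left).
Oct has 31 days (35 left).
Nov has 30 days (5 left).
5 days into Dec → Dec 5, 2071.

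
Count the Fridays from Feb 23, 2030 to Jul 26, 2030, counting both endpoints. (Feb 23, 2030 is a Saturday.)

22

Feb 23, 2030 is a Saturday; the first Friday on or after it is Mar 1, 2030 (6 days later).
From Mar 1, 2030 to Jul 26, 2030: 30 + 30 + 31 + 30 + 26 = 147 days (rest of Mar, Apr, May, Jun, Jul).
147 ÷ 7 = 21 full weeks with remainder 0, so 21 more Fridays after the first → 22.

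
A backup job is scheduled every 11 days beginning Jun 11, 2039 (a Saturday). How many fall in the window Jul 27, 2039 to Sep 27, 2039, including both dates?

5

Occurrences land 11·i days after Jun 11, 2039 for i = 0, 1, 2, …
Jul 27, 2039 is 46 days after the start; 46 ÷ 11 = 4 remainder 2; since the remainder is 2, round up to i = 5. First occurrence in the window: #6 on Aug 5, 2039 (5×11 = 55 days in).
Sep 27, 2039 is 108 days after the start; 108 ÷ 11 = 9 remainder 9. Last occurrence in the window: #10 on Sep 18, 2039.
Occurrences #6 through #10: 5 in total.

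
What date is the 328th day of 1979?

Nov 24, 1979

Jan has 31 days (328 − 31 = 297 remain).
Feb has 28 days (297 − 28 = 269 remain).
Mar has 31 days (269 − 31 = 238 remain).
Apr has 30 days (238 − 30 = 208 remain).
May has 31 days (208 − 31 = 177 remain).
Jun has 30 days (177 − 30 = 147 remain).
Jul has 31 days (147 − 31 = 116 remain).
Aug has 31 days (116 − 31 = 85 remain).
Sep has 30 days (85 − 30 = 55 remain).
Oct has 31 days (55 − 31 = 24 remain).
24 into Nov → Nov 24.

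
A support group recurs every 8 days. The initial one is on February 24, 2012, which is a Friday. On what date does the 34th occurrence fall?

November 14, 2012

The 34th occurrence is 33 intervals after the first: 33 × 8 = 264 days after February 24, 2012.
February has 29 days — 5 days to the end of February leaves 259.
March has 31 days (228 left).
April has 30 days (198 left).
May has 31 days (167 left).
June has 30 days (137 left).
July has 31 days (106 left).
August has 31 days (75 left).
September has 30 days (45 left).
October has 31 days (14 left).
14 days into November → November 14, 2012.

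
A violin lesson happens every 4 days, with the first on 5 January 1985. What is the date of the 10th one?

10 February 1985

The 10th occurrence is 9 intervals after the first: 9 × 4 = 36 days after 5 January 1985.
January has 31 days — 26 days to the end of January leaves 10.
10 days into February → 10 February 1985.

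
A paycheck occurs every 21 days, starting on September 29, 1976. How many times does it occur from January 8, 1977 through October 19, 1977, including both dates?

Occurrences land 21·i days after September 29, 1976 for i = 0, 1, 2, …
January 8, 1977 is 101 days after the start; 101 ÷ 21 = 4 remainder 17; since the remainder is 17, round up to i = 5. First occurrence in the window: #6 on January 12, 1977 (5×21 = 105 days in).
October 19, 1977 is 385 days after the start; 385 ÷ 21 = 18 remainder 7. Last occurrence in the window: #19 on October 12, 1977.
Occurrences #6 through #19: 14 in total.

14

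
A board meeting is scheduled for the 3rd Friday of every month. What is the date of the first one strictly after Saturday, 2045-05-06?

2045-05-19

May 2045 starts on a Monday; its first Friday is the 5th, so the 3rd Friday is the 19th — 2045-05-19.
2045-05-19 is after 2045-05-06, so that is the next one.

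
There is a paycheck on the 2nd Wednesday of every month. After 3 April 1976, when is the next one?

April 1976 starts on a Thursday; its first Wednesday is the 7th, so the 2nd Wednesday is the 14th — 14 April 1976.
14 April 1976 is after 3 April 1976, so that is the next one.

14 April 1976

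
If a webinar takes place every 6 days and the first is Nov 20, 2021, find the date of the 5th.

The 5th occurrence is 4 intervals after the first: 4 × 6 = 24 days after Nov 20, 2021.
Nov has 30 days — 10 days to the end of Nov leaves 14.
14 days into Dec → Dec 14, 2021.

Dec 14, 2021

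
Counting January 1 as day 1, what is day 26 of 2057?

2057-01-26

26 into January → January 26.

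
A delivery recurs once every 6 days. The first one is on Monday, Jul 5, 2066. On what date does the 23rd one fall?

Nov 14, 2066

The 23rd occurrence is 22 intervals after the first: 22 × 6 = 132 days after Jul 5, 2066.
Jul has 31 days — 26 days to the end of Jul leaves 106.
Aug has 31 days (75 left).
Sep has 30 days (45 left).
Oct has 31 days (14 left).
14 days into Nov → Nov 14, 2066.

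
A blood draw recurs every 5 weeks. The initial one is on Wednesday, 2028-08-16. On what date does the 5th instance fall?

2029-01-03

The 5th occurrence is 4 intervals after the first: 4 × 35 = 140 days after 2028-08-16.
August has 31 days — 15 days to the end of August leaves 125.
September has 30 days (95 left).
October has 31 days (64 left).
November has 30 days (34 left).
December has 31 days (3 left).
3 days into January → 2029-01-03.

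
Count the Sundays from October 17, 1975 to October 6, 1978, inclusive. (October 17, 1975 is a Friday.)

155

October 17, 1975 is a Friday; the first Sunday on or after it is October 19, 1975 (2 days later).
From October 19, 1975 to October 6, 1978: 73 + 366 + 365 + 279 = 1083 days (rest of 1975, 1976, 1977, to October 6, 1978 in 1978).
1083 ÷ 7 = 154 full weeks with remainder 5, so 154 more Sundays after the first → 155.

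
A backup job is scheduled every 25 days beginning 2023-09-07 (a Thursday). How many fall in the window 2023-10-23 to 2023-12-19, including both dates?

3

Occurrences land 25·i days after 2023-09-07 for i = 0, 1, 2, …
2023-10-23 is 46 days after the start; 46 ÷ 25 = 1 remainder 21; since the remainder is 21, round up to i = 2. First occurrence in the window: #3 on 2023-10-27 (2×25 = 50 days in).
2023-12-19 is 103 days after the start; 103 ÷ 25 = 4 remainder 3. Last occurrence in the window: #5 on 2023-12-16.
Occurrences #3 through #5: 3 in total.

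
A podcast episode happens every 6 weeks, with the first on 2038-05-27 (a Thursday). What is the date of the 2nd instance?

The 2nd occurrence is 1 interval after the first: 1 × 42 = 42 days after 2038-05-27.
May has 31 days — 4 days to the end of May leaves 38.
June has 30 days (8 left).
8 days into July → 2038-07-08.

2038-07-08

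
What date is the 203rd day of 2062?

January has 31 days (203 − 31 = 172 remain).
February has 28 days (172 − 28 = 144 remain).
March has 31 days (144 − 31 = 113 remain).
April has 30 days (113 − 30 = 83 remain).
May has 31 days (83 − 31 = 52 remain).
June has 30 days (52 − 30 = 22 remain).
22 into July → July 22.

July 22, 2062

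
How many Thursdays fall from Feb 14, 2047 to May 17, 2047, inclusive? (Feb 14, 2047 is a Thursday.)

Feb 14, 2047 is a Thursday; the first Thursday on or after it is Feb 14, 2047.
From Feb 14, 2047 to May 17, 2047: 14 + 31 + 30 + 17 = 92 days (rest of Feb, Mar, Apr, May).
92 ÷ 7 = 13 full weeks with remainder 1, so 13 more Thursdays after the first → 14.

14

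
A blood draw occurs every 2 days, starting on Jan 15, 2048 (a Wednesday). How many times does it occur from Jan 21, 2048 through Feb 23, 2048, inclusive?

Occurrences land 2·i days after Jan 15, 2048 for i = 0, 1, 2, …
Jan 21, 2048 is 6 days after the start; 6 ÷ 2 = 3 remainder 0. First occurrence in the window: #4 on Jan 21, 2048 (3×2 = 6 days in).
Feb 23, 2048 is 39 days after the start; 39 ÷ 2 = 19 remainder 1. Last occurrence in the window: #20 on Feb 22, 2048.
Occurrences #4 through #20: 17 in total.

17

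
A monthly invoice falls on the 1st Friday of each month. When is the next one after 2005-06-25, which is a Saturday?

June 2005 starts on a Wednesday, so its 1st Friday is 2005-06-03 (2 days in).
That is not after 2005-06-25, so look at July 2005.
July 2005 starts on a Friday, so its 1st Friday is 2005-07-01.

2005-07-01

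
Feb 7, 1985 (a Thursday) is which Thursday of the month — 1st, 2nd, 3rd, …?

1st

Day 7 falls in week ⌈7/7⌉ of the month.
Days 1–7 hold the 1st Thursday, 8–14 the 2nd, 15–21 the 3rd, 22–28 the 4th, 29–31 the 5th.
7 is in the range for the 1st.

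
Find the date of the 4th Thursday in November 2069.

November 28, 2069

The first Thursday of November 2069 is November 7.
The 4th Thursday is 3 weeks later: 7 + 21 = 28.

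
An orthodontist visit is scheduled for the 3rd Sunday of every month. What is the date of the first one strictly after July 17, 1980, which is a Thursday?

July 1980 starts on a Tuesday; its first Sunday is the 6th, so the 3rd Sunday is the 20th — July 20, 1980.
July 20, 1980 is after July 17, 1980, so that is the next one.

July 20, 1980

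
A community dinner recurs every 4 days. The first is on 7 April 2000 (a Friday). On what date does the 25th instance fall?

The 25th occurrence is 24 intervals after the first: 24 × 4 = 96 days after 7 April 2000.
April has 30 days — 23 days to the end of April leaves 73.
May has 31 days (42 left).
June has 30 days (12 left).
12 days into July → 12 July 2000.

12 July 2000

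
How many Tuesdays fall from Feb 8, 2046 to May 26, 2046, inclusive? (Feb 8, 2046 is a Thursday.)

15

Feb 8, 2046 is a Thursday; the first Tuesday on or after it is Feb 13, 2046 (5 days later).
From Feb 13, 2046 to May 26, 2046: 15 + 31 + 30 + 26 = 102 days (rest of Feb, Mar, Apr, May).
102 ÷ 7 = 14 full weeks with remainder 4, so 14 more Tuesdays after the first → 15.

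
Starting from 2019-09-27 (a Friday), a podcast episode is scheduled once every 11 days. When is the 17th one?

The 17th occurrence is 16 intervals after the first: 16 × 11 = 176 days after 2019-09-27.
September has 30 days — 3 days to the end of September leaves 173.
October has 31 days (142 left).
November has 30 days (112 left).
December has 31 days (81 left).
January has 31 days (50 left).
February has 29 days (21 left).
21 days into March → 2020-03-21.

2020-03-21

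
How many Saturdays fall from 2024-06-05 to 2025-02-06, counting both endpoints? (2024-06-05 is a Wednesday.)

35

2024-06-05 is a Wednesday; the first Saturday on or after it is 2024-06-08 (3 days later).
From 2024-06-08 to 2025-02-06: 22 + 31 + 31 + 30 + 31 + 30 + 31 + 31 + 6 = 243 days (rest of June, July, August, September, October, November, December, January, February).
243 ÷ 7 = 34 full weeks with remainder 5, so 34 more Saturdays after the first → 35.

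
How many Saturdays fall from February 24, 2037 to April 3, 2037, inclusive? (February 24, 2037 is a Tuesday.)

5

February 24, 2037 is a Tuesday; the first Saturday on or after it is February 28, 2037 (4 days later).
From February 28, 2037 to April 3, 2037: 0 + 31 + 3 = 34 days (rest of February, March, April).
34 ÷ 7 = 4 full weeks with remainder 6, so 4 more Saturdays after the first → 5.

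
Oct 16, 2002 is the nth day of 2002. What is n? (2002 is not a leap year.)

289

Days in months before Oct: 31 + 28 + 31 + 30 + 31 + 30 + 31 + 31 + 30 = 273.
Plus 16 days into Oct → day 289.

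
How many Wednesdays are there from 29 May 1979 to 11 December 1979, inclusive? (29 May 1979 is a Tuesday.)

29 May 1979 is a Tuesday; the first Wednesday on or after it is 30 May 1979 (1 day later).
From 30 May 1979 to 11 December 1979: 1 + 30 + 31 + 31 + 30 + 31 + 30 + 11 = 195 days (rest of May, June, July, August, September, October, November, December).
195 ÷ 7 = 27 full weeks with remainder 6, so 27 more Wednesdays after the first → 28.

28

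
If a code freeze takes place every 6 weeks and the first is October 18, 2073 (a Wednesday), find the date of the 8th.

August 8, 2074

The 8th occurrence is 7 intervals after the first: 7 × 42 = 294 days after October 18, 2073.
October has 31 days — 13 days to the end of October leaves 281.
November has 30 days (251 left).
December has 31 days (220 left).
January has 31 days (189 left).
February has 28 days (161 left).
March has 31 days (130 left).
April has 30 days (100 left).
May has 31 days (69 left).
June has 30 days (39 left).
July has 31 days (8 left).
8 days into August → August 8, 2074.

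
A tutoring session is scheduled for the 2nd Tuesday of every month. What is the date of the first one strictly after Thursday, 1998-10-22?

October 1998 starts on a Thursday; its first Tuesday is the 6th, so the 2nd Tuesday is the 13th — 1998-10-13.
That is not after 1998-10-22, so look at November 1998.
November 1998 starts on a Sunday; its first Tuesday is the 3rd, so the 2nd Tuesday is the 10th — 1998-11-10.

1998-11-10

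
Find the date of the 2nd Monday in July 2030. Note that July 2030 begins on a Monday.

8 July 2030

July 2030 begins on a Monday, so the first Monday is July 1.
The 2nd Monday is 1 weeks later: 1 + 7 = 8.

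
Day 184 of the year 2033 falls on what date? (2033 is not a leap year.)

2033-07-03

January has 31 days (184 − 31 = 153 remain).
February has 28 days (153 − 28 = 125 remain).
March has 31 days (125 − 31 = 94 remain).
April has 30 days (94 − 30 = 64 remain).
May has 31 days (64 − 31 = 33 remain).
June has 30 days (33 − 30 = 3 remain).
3 into July → July 3.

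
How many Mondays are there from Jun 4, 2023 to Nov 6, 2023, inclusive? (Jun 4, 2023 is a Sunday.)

23

Jun 4, 2023 is a Sunday; the first Monday on or after it is Jun 5, 2023 (1 day later).
From Jun 5, 2023 to Nov 6, 2023: 25 + 31 + 31 + 30 + 31 + 6 = 154 days (rest of Jun, Jul, Aug, Sep, Oct, Nov).
154 ÷ 7 = 22 full weeks with remainder 0, so 22 more Mondays after the first → 23.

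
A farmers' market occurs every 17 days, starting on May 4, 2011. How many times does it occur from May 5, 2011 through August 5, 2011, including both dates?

5

Occurrences land 17·i days after May 4, 2011 for i = 0, 1, 2, …
May 5, 2011 is 1 day after the start; 1 ÷ 17 = 0 remainder 1; since the remainder is 1, round up to i = 1. First occurrence in the window: #2 on May 21, 2011 (1×17 = 17 days in).
August 5, 2011 is 93 days after the start; 93 ÷ 17 = 5 remainder 8. Last occurrence in the window: #6 on July 28, 2011.
Occurrences #2 through #6: 5 in total.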